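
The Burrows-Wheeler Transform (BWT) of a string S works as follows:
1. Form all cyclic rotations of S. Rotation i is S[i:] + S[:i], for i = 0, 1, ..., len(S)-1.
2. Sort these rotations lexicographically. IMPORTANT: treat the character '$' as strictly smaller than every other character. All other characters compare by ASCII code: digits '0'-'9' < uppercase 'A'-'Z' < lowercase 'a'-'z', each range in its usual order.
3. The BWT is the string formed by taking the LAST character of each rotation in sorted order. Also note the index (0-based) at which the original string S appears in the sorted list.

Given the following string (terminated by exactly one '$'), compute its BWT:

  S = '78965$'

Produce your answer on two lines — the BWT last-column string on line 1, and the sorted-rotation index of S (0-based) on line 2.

All 6 rotations (rotation i = S[i:]+S[:i]):
  rot[0] = 78965$
  rot[1] = 8965$7
  rot[2] = 965$78
  rot[3] = 65$789
  rot[4] = 5$7896
  rot[5] = $78965
Sorted (with $ < everything):
  sorted[0] = $78965  (last char: '5')
  sorted[1] = 5$7896  (last char: '6')
  sorted[2] = 65$789  (last char: '9')
  sorted[3] = 78965$  (last char: '$')
  sorted[4] = 8965$7  (last char: '7')
  sorted[5] = 965$78  (last char: '8')
Last column: 569$78
Original string S is at sorted index 3

Answer: 569$78
3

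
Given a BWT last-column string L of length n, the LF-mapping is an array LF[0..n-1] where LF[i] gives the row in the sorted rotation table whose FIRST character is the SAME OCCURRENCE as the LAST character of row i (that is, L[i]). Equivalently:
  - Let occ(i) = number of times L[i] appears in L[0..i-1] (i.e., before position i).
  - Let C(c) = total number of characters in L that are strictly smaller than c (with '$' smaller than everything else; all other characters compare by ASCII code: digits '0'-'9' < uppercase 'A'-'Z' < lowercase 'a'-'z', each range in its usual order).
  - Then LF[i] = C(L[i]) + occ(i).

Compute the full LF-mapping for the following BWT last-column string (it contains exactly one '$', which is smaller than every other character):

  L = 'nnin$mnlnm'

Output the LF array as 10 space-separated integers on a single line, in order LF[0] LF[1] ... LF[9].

Char counts: '$':1, 'i':1, 'l':1, 'm':2, 'n':5
C (first-col start): C('$')=0, C('i')=1, C('l')=2, C('m')=3, C('n')=5
L[0]='n': occ=0, LF[0]=C('n')+0=5+0=5
L[1]='n': occ=1, LF[1]=C('n')+1=5+1=6
L[2]='i': occ=0, LF[2]=C('i')+0=1+0=1
L[3]='n': occ=2, LF[3]=C('n')+2=5+2=7
L[4]='$': occ=0, LF[4]=C('$')+0=0+0=0
L[5]='m': occ=0, LF[5]=C('m')+0=3+0=3
L[6]='n': occ=3, LF[6]=C('n')+3=5+3=8
L[7]='l': occ=0, LF[7]=C('l')+0=2+0=2
L[8]='n': occ=4, LF[8]=C('n')+4=5+4=9
L[9]='m': occ=1, LF[9]=C('m')+1=3+1=4

Answer: 5 6 1 7 0 3 8 2 9 4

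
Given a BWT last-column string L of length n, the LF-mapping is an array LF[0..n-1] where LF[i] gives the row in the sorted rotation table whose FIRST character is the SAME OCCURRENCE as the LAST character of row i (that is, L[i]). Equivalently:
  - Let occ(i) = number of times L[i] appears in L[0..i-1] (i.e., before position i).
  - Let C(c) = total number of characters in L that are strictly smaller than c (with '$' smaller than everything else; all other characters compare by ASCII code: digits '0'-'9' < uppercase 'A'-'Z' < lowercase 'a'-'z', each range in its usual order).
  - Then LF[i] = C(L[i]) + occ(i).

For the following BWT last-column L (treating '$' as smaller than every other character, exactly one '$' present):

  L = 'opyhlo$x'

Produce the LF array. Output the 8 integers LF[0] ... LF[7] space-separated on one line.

Char counts: '$':1, 'h':1, 'l':1, 'o':2, 'p':1, 'x':1, 'y':1
C (first-col start): C('$')=0, C('h')=1, C('l')=2, C('o')=3, C('p')=5, C('x')=6, C('y')=7
L[0]='o': occ=0, LF[0]=C('o')+0=3+0=3
L[1]='p': occ=0, LF[1]=C('p')+0=5+0=5
L[2]='y': occ=0, LF[2]=C('y')+0=7+0=7
L[3]='h': occ=0, LF[3]=C('h')+0=1+0=1
L[4]='l': occ=0, LF[4]=C('l')+0=2+0=2
L[5]='o': occ=1, LF[5]=C('o')+1=3+1=4
L[6]='$': occ=0, LF[6]=C('$')+0=0+0=0
L[7]='x': occ=0, LF[7]=C('x')+0=6+0=6

Answer: 3 5 7 1 2 4 0 6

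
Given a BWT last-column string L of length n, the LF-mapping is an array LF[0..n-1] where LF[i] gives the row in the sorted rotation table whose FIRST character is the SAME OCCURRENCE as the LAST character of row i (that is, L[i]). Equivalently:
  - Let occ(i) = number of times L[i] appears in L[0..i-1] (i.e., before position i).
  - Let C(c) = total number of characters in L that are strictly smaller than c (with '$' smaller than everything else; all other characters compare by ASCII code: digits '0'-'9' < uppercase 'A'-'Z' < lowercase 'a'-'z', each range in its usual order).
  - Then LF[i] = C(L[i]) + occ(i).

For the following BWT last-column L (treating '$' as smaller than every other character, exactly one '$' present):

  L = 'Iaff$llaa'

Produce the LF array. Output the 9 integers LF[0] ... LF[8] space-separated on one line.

Char counts: '$':1, 'I':1, 'a':3, 'f':2, 'l':2
C (first-col start): C('$')=0, C('I')=1, C('a')=2, C('f')=5, C('l')=7
L[0]='I': occ=0, LF[0]=C('I')+0=1+0=1
L[1]='a': occ=0, LF[1]=C('a')+0=2+0=2
L[2]='f': occ=0, LF[2]=C('f')+0=5+0=5
L[3]='f': occ=1, LF[3]=C('f')+1=5+1=6
L[4]='$': occ=0, LF[4]=C('$')+0=0+0=0
L[5]='l': occ=0, LF[5]=C('l')+0=7+0=7
L[6]='l': occ=1, LF[6]=C('l')+1=7+1=8
L[7]='a': occ=1, LF[7]=C('a')+1=2+1=3
L[8]='a': occ=2, LF[8]=C('a')+2=2+2=4

Answer: 1 2 5 6 0 7 8 3 4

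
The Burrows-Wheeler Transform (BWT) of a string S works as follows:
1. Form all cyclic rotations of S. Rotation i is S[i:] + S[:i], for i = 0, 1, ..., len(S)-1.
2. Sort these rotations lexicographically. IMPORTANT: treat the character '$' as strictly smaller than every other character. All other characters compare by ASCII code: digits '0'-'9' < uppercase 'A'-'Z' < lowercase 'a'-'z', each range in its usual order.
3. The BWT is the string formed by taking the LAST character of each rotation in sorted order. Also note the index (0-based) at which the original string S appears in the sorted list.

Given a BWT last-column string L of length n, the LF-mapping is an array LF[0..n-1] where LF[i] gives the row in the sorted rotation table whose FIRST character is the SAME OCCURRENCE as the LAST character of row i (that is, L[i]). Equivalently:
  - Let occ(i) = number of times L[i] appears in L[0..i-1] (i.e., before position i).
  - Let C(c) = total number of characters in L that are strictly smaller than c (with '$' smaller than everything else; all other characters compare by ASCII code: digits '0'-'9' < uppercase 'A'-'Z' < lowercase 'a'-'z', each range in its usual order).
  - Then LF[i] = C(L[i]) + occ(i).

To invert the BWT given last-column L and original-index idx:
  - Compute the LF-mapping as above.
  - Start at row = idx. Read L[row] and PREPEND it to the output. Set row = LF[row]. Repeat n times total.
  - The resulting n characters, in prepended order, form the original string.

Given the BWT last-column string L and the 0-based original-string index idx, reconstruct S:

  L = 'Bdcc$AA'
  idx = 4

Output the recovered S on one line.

LF mapping: 3 6 4 5 0 1 2
Walk LF starting at row 4, prepending L[row]:
  step 1: row=4, L[4]='$', prepend. Next row=LF[4]=0
  step 2: row=0, L[0]='B', prepend. Next row=LF[0]=3
  step 3: row=3, L[3]='c', prepend. Next row=LF[3]=5
  step 4: row=5, L[5]='A', prepend. Next row=LF[5]=1
  step 5: row=1, L[1]='d', prepend. Next row=LF[1]=6
  step 6: row=6, L[6]='A', prepend. Next row=LF[6]=2
  step 7: row=2, L[2]='c', prepend. Next row=LF[2]=4
Reversed output: cAdAcB$

Answer: cAdAcB$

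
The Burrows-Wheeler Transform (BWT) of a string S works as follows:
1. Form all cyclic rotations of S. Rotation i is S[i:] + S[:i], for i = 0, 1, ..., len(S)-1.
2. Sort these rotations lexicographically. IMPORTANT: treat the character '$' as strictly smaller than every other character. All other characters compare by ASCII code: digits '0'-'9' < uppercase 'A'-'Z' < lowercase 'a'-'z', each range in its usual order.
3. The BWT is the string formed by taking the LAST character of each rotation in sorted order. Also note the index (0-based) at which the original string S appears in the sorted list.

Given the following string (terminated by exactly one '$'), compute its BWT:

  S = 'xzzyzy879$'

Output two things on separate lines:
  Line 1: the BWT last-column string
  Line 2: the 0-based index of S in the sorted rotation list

Answer: 98y7$zzyzx
4

Derivation:
All 10 rotations (rotation i = S[i:]+S[:i]):
  rot[0] = xzzyzy879$
  rot[1] = zzyzy879$x
  rot[2] = zyzy879$xz
  rot[3] = yzy879$xzz
  rot[4] = zy879$xzzy
  rot[5] = y879$xzzyz
  rot[6] = 879$xzzyzy
  rot[7] = 79$xzzyzy8
  rot[8] = 9$xzzyzy87
  rot[9] = $xzzyzy879
Sorted (with $ < everything):
  sorted[0] = $xzzyzy879  (last char: '9')
  sorted[1] = 79$xzzyzy8  (last char: '8')
  sorted[2] = 879$xzzyzy  (last char: 'y')
  sorted[3] = 9$xzzyzy87  (last char: '7')
  sorted[4] = xzzyzy879$  (last char: '$')
  sorted[5] = y879$xzzyz  (last char: 'z')
  sorted[6] = yzy879$xzz  (last char: 'z')
  sorted[7] = zy879$xzzy  (last char: 'y')
  sorted[8] = zyzy879$xz  (last char: 'z')
  sorted[9] = zzyzy879$x  (last char: 'x')
Last column: 98y7$zzyzx
Original string S is at sorted index 4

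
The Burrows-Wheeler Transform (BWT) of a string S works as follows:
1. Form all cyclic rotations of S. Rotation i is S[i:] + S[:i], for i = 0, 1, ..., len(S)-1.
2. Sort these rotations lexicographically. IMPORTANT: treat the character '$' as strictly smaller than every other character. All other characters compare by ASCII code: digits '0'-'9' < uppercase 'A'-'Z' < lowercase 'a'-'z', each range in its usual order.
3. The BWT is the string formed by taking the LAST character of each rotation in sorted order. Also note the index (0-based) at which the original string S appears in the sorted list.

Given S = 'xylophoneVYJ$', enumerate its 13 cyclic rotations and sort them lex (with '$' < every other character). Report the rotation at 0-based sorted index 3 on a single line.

All 13 rotations (rotation i = S[i:]+S[:i]):
  rot[0] = xylophoneVYJ$
  rot[1] = ylophoneVYJ$x
  rot[2] = lophoneVYJ$xy
  rot[3] = ophoneVYJ$xyl
  rot[4] = phoneVYJ$xylo
  rot[5] = honeVYJ$xylop
  rot[6] = oneVYJ$xyloph
  rot[7] = neVYJ$xylopho
  rot[8] = eVYJ$xylophon
  rot[9] = VYJ$xylophone
  rot[10] = YJ$xylophoneV
  rot[11] = J$xylophoneVY
  rot[12] = $xylophoneVYJ
Sorted (with $ < everything):
  sorted[0] = $xylophoneVYJ
  sorted[1] = J$xylophoneVY
  sorted[2] = VYJ$xylophone
  sorted[3] = YJ$xylophoneV
  sorted[4] = eVYJ$xylophon
  sorted[5] = honeVYJ$xylop
  sorted[6] = lophoneVYJ$xy
  sorted[7] = neVYJ$xylopho
  sorted[8] = oneVYJ$xyloph
  sorted[9] = ophoneVYJ$xyl
  sorted[10] = phoneVYJ$xylo
  sorted[11] = xylophoneVYJ$
  sorted[12] = ylophoneVYJ$x
sorted[3] = YJ$xylophoneV

Answer: YJ$xylophoneV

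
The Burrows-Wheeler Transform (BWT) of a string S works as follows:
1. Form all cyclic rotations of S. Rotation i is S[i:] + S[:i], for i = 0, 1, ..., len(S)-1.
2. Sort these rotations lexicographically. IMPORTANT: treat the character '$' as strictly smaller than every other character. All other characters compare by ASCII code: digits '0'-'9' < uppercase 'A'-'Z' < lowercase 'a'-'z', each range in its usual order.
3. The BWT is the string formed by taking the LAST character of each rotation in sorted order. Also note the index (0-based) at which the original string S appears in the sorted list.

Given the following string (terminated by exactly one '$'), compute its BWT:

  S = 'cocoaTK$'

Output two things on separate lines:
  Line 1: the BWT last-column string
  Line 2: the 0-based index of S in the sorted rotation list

Answer: KTaoo$cc
5

Derivation:
All 8 rotations (rotation i = S[i:]+S[:i]):
  rot[0] = cocoaTK$
  rot[1] = ocoaTK$c
  rot[2] = coaTK$co
  rot[3] = oaTK$coc
  rot[4] = aTK$coco
  rot[5] = TK$cocoa
  rot[6] = K$cocoaT
  rot[7] = $cocoaTK
Sorted (with $ < everything):
  sorted[0] = $cocoaTK  (last char: 'K')
  sorted[1] = K$cocoaT  (last char: 'T')
  sorted[2] = TK$cocoa  (last char: 'a')
  sorted[3] = aTK$coco  (last char: 'o')
  sorted[4] = coaTK$co  (last char: 'o')
  sorted[5] = cocoaTK$  (last char: '$')
  sorted[6] = oaTK$coc  (last char: 'c')
  sorted[7] = ocoaTK$c  (last char: 'c')
Last column: KTaoo$cc
Original string S is at sorted index 5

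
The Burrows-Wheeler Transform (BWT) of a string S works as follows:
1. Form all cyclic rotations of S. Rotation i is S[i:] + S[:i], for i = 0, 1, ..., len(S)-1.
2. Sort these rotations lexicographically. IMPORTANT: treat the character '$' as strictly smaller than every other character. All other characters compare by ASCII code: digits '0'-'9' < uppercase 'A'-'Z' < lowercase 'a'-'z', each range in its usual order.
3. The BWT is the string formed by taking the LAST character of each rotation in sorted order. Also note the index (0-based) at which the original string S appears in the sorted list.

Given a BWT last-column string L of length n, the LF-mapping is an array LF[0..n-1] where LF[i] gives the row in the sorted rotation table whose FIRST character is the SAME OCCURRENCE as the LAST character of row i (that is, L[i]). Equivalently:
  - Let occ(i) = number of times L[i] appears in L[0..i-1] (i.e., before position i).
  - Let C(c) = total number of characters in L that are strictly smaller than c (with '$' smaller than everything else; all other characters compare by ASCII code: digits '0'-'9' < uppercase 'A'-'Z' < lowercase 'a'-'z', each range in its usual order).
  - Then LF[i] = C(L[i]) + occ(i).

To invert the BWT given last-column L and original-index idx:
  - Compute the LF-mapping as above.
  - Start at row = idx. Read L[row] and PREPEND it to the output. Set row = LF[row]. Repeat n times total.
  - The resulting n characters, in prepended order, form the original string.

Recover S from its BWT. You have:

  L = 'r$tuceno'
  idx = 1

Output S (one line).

Answer: counter$

Derivation:
LF mapping: 5 0 6 7 1 2 3 4
Walk LF starting at row 1, prepending L[row]:
  step 1: row=1, L[1]='$', prepend. Next row=LF[1]=0
  step 2: row=0, L[0]='r', prepend. Next row=LF[0]=5
  step 3: row=5, L[5]='e', prepend. Next row=LF[5]=2
  step 4: row=2, L[2]='t', prepend. Next row=LF[2]=6
  step 5: row=6, L[6]='n', prepend. Next row=LF[6]=3
  step 6: row=3, L[3]='u', prepend. Next row=LF[3]=7
  step 7: row=7, L[7]='o', prepend. Next row=LF[7]=4
  step 8: row=4, L[4]='c', prepend. Next row=LF[4]=1
Reversed output: counter$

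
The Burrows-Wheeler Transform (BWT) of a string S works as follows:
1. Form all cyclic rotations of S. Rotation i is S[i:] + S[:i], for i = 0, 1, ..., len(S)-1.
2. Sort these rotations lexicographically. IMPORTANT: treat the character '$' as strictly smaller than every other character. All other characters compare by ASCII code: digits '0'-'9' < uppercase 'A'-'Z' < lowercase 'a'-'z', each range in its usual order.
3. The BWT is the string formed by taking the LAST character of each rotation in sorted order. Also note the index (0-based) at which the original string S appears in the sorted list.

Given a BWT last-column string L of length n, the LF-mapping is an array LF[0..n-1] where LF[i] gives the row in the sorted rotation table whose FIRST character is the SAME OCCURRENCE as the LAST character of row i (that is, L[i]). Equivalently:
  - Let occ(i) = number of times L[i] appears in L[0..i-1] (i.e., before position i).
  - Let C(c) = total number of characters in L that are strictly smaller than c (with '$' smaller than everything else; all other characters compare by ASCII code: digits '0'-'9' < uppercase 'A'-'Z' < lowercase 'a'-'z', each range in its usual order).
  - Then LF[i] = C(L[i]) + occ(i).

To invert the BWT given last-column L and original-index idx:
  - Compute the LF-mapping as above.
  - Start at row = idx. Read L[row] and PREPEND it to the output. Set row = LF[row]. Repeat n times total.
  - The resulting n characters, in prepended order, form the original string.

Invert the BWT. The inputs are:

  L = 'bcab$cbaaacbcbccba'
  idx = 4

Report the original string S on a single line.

Answer: abbccbcacccaababb$

Derivation:
LF mapping: 6 12 1 7 0 13 8 2 3 4 14 9 15 10 16 17 11 5
Walk LF starting at row 4, prepending L[row]:
  step 1: row=4, L[4]='$', prepend. Next row=LF[4]=0
  step 2: row=0, L[0]='b', prepend. Next row=LF[0]=6
  step 3: row=6, L[6]='b', prepend. Next row=LF[6]=8
  step 4: row=8, L[8]='a', prepend. Next row=LF[8]=3
  step 5: row=3, L[3]='b', prepend. Next row=LF[3]=7
  step 6: row=7, L[7]='a', prepend. Next row=LF[7]=2
  step 7: row=2, L[2]='a', prepend. Next row=LF[2]=1
  step 8: row=1, L[1]='c', prepend. Next row=LF[1]=12
  step 9: row=12, L[12]='c', prepend. Next row=LF[12]=15
  step 10: row=15, L[15]='c', prepend. Next row=LF[15]=17
  step 11: row=17, L[17]='a', prepend. Next row=LF[17]=5
  step 12: row=5, L[5]='c', prepend. Next row=LF[5]=13
  step 13: row=13, L[13]='b', prepend. Next row=LF[13]=10
  step 14: row=10, L[10]='c', prepend. Next row=LF[10]=14
  step 15: row=14, L[14]='c', prepend. Next row=LF[14]=16
  step 16: row=16, L[16]='b', prepend. Next row=LF[16]=11
  step 17: row=11, L[11]='b', prepend. Next row=LF[11]=9
  step 18: row=9, L[9]='a', prepend. Next row=LF[9]=4
Reversed output: abbccbcacccaababb$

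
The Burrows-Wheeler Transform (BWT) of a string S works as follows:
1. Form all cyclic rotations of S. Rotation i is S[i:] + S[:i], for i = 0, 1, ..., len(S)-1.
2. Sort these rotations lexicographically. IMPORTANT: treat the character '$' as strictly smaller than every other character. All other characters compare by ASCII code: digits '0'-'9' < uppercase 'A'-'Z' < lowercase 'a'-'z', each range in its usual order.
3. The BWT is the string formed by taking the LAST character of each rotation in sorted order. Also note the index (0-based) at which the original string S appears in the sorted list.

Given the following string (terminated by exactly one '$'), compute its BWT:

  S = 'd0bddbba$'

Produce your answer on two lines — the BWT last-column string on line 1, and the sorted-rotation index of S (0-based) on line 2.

All 9 rotations (rotation i = S[i:]+S[:i]):
  rot[0] = d0bddbba$
  rot[1] = 0bddbba$d
  rot[2] = bddbba$d0
  rot[3] = ddbba$d0b
  rot[4] = dbba$d0bd
  rot[5] = bba$d0bdd
  rot[6] = ba$d0bddb
  rot[7] = a$d0bddbb
  rot[8] = $d0bddbba
Sorted (with $ < everything):
  sorted[0] = $d0bddbba  (last char: 'a')
  sorted[1] = 0bddbba$d  (last char: 'd')
  sorted[2] = a$d0bddbb  (last char: 'b')
  sorted[3] = ba$d0bddb  (last char: 'b')
  sorted[4] = bba$d0bdd  (last char: 'd')
  sorted[5] = bddbba$d0  (last char: '0')
  sorted[6] = d0bddbba$  (last char: '$')
  sorted[7] = dbba$d0bd  (last char: 'd')
  sorted[8] = ddbba$d0b  (last char: 'b')
Last column: adbbd0$db
Original string S is at sorted index 6

Answer: adbbd0$db
6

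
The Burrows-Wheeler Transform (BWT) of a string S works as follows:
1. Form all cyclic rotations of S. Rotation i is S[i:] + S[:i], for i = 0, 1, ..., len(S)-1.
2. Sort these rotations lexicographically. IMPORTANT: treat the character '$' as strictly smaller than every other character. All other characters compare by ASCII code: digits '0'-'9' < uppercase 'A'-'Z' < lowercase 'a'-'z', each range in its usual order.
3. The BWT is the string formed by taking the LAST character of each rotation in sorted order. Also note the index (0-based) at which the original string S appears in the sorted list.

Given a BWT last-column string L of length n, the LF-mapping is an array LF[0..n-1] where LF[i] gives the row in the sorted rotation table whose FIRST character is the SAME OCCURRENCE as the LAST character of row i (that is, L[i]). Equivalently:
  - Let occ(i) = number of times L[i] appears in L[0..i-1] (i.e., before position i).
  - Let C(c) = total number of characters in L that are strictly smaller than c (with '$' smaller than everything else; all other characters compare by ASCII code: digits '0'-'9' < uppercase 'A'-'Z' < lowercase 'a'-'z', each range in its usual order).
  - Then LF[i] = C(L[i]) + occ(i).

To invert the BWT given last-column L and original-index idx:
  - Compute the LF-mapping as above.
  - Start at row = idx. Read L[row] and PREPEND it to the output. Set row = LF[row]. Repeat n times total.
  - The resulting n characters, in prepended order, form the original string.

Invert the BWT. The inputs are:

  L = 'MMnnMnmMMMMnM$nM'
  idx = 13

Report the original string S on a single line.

Answer: nMMnMMMmMMnnnMM$

Derivation:
LF mapping: 1 2 11 12 3 13 10 4 5 6 7 14 8 0 15 9
Walk LF starting at row 13, prepending L[row]:
  step 1: row=13, L[13]='$', prepend. Next row=LF[13]=0
  step 2: row=0, L[0]='M', prepend. Next row=LF[0]=1
  step 3: row=1, L[1]='M', prepend. Next row=LF[1]=2
  step 4: row=2, L[2]='n', prepend. Next row=LF[2]=11
  step 5: row=11, L[11]='n', prepend. Next row=LF[11]=14
  step 6: row=14, L[14]='n', prepend. Next row=LF[14]=15
  step 7: row=15, L[15]='M', prepend. Next row=LF[15]=9
  step 8: row=9, L[9]='M', prepend. Next row=LF[9]=6
  step 9: row=6, L[6]='m', prepend. Next row=LF[6]=10
  step 10: row=10, L[10]='M', prepend. Next row=LF[10]=7
  step 11: row=7, L[7]='M', prepend. Next row=LF[7]=4
  step 12: row=4, L[4]='M', prepend. Next row=LF[4]=3
  step 13: row=3, L[3]='n', prepend. Next row=LF[3]=12
  step 14: row=12, L[12]='M', prepend. Next row=LF[12]=8
  step 15: row=8, L[8]='M', prepend. Next row=LF[8]=5
  step 16: row=5, L[5]='n', prepend. Next row=LF[5]=13
Reversed output: nMMnMMMmMMnnnMM$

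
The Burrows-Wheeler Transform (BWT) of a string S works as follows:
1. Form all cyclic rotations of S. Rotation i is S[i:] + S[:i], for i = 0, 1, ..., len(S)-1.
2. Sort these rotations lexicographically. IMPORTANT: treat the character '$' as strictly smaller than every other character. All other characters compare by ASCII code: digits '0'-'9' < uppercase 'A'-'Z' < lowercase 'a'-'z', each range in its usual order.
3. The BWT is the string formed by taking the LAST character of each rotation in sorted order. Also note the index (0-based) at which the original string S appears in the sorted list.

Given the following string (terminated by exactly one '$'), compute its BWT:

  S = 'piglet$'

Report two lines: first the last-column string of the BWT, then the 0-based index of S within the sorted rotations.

Answer: tlipg$e
5

Derivation:
All 7 rotations (rotation i = S[i:]+S[:i]):
  rot[0] = piglet$
  rot[1] = iglet$p
  rot[2] = glet$pi
  rot[3] = let$pig
  rot[4] = et$pigl
  rot[5] = t$pigle
  rot[6] = $piglet
Sorted (with $ < everything):
  sorted[0] = $piglet  (last char: 't')
  sorted[1] = et$pigl  (last char: 'l')
  sorted[2] = glet$pi  (last char: 'i')
  sorted[3] = iglet$p  (last char: 'p')
  sorted[4] = let$pig  (last char: 'g')
  sorted[5] = piglet$  (last char: '$')
  sorted[6] = t$pigle  (last char: 'e')
Last column: tlipg$e
Original string S is at sorted index 5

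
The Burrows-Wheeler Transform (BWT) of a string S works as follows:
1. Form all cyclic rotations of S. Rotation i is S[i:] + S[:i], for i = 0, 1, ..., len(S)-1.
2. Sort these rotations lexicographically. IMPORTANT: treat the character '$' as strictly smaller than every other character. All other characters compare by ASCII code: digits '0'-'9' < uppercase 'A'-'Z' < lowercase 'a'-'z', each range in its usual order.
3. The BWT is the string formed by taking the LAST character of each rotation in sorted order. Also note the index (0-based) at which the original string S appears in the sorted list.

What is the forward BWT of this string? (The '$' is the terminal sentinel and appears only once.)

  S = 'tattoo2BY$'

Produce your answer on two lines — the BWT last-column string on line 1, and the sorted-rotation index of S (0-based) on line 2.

All 10 rotations (rotation i = S[i:]+S[:i]):
  rot[0] = tattoo2BY$
  rot[1] = attoo2BY$t
  rot[2] = ttoo2BY$ta
  rot[3] = too2BY$tat
  rot[4] = oo2BY$tatt
  rot[5] = o2BY$tatto
  rot[6] = 2BY$tattoo
  rot[7] = BY$tattoo2
  rot[8] = Y$tattoo2B
  rot[9] = $tattoo2BY
Sorted (with $ < everything):
  sorted[0] = $tattoo2BY  (last char: 'Y')
  sorted[1] = 2BY$tattoo  (last char: 'o')
  sorted[2] = BY$tattoo2  (last char: '2')
  sorted[3] = Y$tattoo2B  (last char: 'B')
  sorted[4] = attoo2BY$t  (last char: 't')
  sorted[5] = o2BY$tatto  (last char: 'o')
  sorted[6] = oo2BY$tatt  (last char: 't')
  sorted[7] = tattoo2BY$  (last char: '$')
  sorted[8] = too2BY$tat  (last char: 't')
  sorted[9] = ttoo2BY$ta  (last char: 'a')
Last column: Yo2Btot$ta
Original string S is at sorted index 7

Answer: Yo2Btot$ta
7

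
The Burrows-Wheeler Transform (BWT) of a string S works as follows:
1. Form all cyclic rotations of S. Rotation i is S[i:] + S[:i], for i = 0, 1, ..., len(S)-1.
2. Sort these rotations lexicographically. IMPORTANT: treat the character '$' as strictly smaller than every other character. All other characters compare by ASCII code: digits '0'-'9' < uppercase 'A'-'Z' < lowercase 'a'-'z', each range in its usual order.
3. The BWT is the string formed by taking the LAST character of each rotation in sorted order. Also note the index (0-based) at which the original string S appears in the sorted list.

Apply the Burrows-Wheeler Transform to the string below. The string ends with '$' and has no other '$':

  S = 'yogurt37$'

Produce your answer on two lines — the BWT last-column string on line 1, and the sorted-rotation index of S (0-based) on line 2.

All 9 rotations (rotation i = S[i:]+S[:i]):
  rot[0] = yogurt37$
  rot[1] = ogurt37$y
  rot[2] = gurt37$yo
  rot[3] = urt37$yog
  rot[4] = rt37$yogu
  rot[5] = t37$yogur
  rot[6] = 37$yogurt
  rot[7] = 7$yogurt3
  rot[8] = $yogurt37
Sorted (with $ < everything):
  sorted[0] = $yogurt37  (last char: '7')
  sorted[1] = 37$yogurt  (last char: 't')
  sorted[2] = 7$yogurt3  (last char: '3')
  sorted[3] = gurt37$yo  (last char: 'o')
  sorted[4] = ogurt37$y  (last char: 'y')
  sorted[5] = rt37$yogu  (last char: 'u')
  sorted[6] = t37$yogur  (last char: 'r')
  sorted[7] = urt37$yog  (last char: 'g')
  sorted[8] = yogurt37$  (last char: '$')
Last column: 7t3oyurg$
Original string S is at sorted index 8

Answer: 7t3oyurg$
8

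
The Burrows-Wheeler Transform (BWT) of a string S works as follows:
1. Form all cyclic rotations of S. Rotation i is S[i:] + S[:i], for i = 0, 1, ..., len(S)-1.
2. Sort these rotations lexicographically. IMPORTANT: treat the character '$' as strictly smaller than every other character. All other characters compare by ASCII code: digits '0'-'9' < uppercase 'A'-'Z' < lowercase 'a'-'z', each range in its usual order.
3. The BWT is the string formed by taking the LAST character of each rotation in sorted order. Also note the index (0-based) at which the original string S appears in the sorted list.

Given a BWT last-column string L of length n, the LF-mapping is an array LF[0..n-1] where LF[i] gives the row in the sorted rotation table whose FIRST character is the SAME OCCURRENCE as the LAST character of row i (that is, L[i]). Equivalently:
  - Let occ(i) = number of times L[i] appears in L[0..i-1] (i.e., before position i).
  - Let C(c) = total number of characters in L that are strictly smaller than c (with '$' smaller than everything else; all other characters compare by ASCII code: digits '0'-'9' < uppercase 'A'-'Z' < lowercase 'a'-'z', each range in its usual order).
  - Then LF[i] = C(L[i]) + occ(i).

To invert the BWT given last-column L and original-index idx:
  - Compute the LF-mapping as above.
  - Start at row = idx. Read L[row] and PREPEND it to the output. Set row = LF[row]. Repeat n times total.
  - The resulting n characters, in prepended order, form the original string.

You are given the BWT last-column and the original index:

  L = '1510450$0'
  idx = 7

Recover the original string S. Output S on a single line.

Answer: 50051041$

Derivation:
LF mapping: 4 7 5 1 6 8 2 0 3
Walk LF starting at row 7, prepending L[row]:
  step 1: row=7, L[7]='$', prepend. Next row=LF[7]=0
  step 2: row=0, L[0]='1', prepend. Next row=LF[0]=4
  step 3: row=4, L[4]='4', prepend. Next row=LF[4]=6
  step 4: row=6, L[6]='0', prepend. Next row=LF[6]=2
  step 5: row=2, L[2]='1', prepend. Next row=LF[2]=5
  step 6: row=5, L[5]='5', prepend. Next row=LF[5]=8
  step 7: row=8, L[8]='0', prepend. Next row=LF[8]=3
  step 8: row=3, L[3]='0', prepend. Next row=LF[3]=1
  step 9: row=1, L[1]='5', prepend. Next row=LF[1]=7
Reversed output: 50051041$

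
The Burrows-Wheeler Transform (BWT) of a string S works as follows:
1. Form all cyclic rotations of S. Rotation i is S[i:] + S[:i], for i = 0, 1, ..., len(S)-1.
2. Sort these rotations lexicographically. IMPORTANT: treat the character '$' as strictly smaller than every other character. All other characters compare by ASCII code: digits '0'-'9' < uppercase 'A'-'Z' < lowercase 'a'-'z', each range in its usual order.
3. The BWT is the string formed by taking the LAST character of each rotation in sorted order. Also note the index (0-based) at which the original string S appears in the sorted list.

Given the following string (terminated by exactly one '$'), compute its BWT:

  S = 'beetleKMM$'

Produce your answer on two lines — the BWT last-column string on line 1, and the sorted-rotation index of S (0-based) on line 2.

All 10 rotations (rotation i = S[i:]+S[:i]):
  rot[0] = beetleKMM$
  rot[1] = eetleKMM$b
  rot[2] = etleKMM$be
  rot[3] = tleKMM$bee
  rot[4] = leKMM$beet
  rot[5] = eKMM$beetl
  rot[6] = KMM$beetle
  rot[7] = MM$beetleK
  rot[8] = M$beetleKM
  rot[9] = $beetleKMM
Sorted (with $ < everything):
  sorted[0] = $beetleKMM  (last char: 'M')
  sorted[1] = KMM$beetle  (last char: 'e')
  sorted[2] = M$beetleKM  (last char: 'M')
  sorted[3] = MM$beetleK  (last char: 'K')
  sorted[4] = beetleKMM$  (last char: '$')
  sorted[5] = eKMM$beetl  (last char: 'l')
  sorted[6] = eetleKMM$b  (last char: 'b')
  sorted[7] = etleKMM$be  (last char: 'e')
  sorted[8] = leKMM$beet  (last char: 't')
  sorted[9] = tleKMM$bee  (last char: 'e')
Last column: MeMK$lbete
Original string S is at sorted index 4

Answer: MeMK$lbete
4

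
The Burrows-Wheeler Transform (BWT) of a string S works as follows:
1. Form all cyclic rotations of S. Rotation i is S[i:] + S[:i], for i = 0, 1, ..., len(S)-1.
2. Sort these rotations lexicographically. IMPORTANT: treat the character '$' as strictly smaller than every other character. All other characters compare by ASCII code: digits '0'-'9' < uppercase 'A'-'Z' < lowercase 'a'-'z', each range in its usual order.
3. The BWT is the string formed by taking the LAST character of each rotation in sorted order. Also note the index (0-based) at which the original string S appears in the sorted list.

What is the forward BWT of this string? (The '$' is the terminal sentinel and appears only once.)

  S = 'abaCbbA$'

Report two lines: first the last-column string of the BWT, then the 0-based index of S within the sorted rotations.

All 8 rotations (rotation i = S[i:]+S[:i]):
  rot[0] = abaCbbA$
  rot[1] = baCbbA$a
  rot[2] = aCbbA$ab
  rot[3] = CbbA$aba
  rot[4] = bbA$abaC
  rot[5] = bA$abaCb
  rot[6] = A$abaCbb
  rot[7] = $abaCbbA
Sorted (with $ < everything):
  sorted[0] = $abaCbbA  (last char: 'A')
  sorted[1] = A$abaCbb  (last char: 'b')
  sorted[2] = CbbA$aba  (last char: 'a')
  sorted[3] = aCbbA$ab  (last char: 'b')
  sorted[4] = abaCbbA$  (last char: '$')
  sorted[5] = bA$abaCb  (last char: 'b')
  sorted[6] = baCbbA$a  (last char: 'a')
  sorted[7] = bbA$abaC  (last char: 'C')
Last column: Abab$baC
Original string S is at sorted index 4

Answer: Abab$baC
4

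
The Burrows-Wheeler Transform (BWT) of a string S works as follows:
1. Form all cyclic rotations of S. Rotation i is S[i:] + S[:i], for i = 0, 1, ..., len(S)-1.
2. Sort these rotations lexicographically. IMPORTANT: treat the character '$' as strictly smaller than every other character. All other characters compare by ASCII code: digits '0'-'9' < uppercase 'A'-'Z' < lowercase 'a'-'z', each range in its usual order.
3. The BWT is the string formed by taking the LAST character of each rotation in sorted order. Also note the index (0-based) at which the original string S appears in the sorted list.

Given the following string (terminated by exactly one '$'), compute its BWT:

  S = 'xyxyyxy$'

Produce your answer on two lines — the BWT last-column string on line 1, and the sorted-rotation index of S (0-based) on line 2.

Answer: yy$yxyxx
2

Derivation:
All 8 rotations (rotation i = S[i:]+S[:i]):
  rot[0] = xyxyyxy$
  rot[1] = yxyyxy$x
  rot[2] = xyyxy$xy
  rot[3] = yyxy$xyx
  rot[4] = yxy$xyxy
  rot[5] = xy$xyxyy
  rot[6] = y$xyxyyx
  rot[7] = $xyxyyxy
Sorted (with $ < everything):
  sorted[0] = $xyxyyxy  (last char: 'y')
  sorted[1] = xy$xyxyy  (last char: 'y')
  sorted[2] = xyxyyxy$  (last char: '$')
  sorted[3] = xyyxy$xy  (last char: 'y')
  sorted[4] = y$xyxyyx  (last char: 'x')
  sorted[5] = yxy$xyxy  (last char: 'y')
  sorted[6] = yxyyxy$x  (last char: 'x')
  sorted[7] = yyxy$xyx  (last char: 'x')
Last column: yy$yxyxx
Original string S is at sorted index 2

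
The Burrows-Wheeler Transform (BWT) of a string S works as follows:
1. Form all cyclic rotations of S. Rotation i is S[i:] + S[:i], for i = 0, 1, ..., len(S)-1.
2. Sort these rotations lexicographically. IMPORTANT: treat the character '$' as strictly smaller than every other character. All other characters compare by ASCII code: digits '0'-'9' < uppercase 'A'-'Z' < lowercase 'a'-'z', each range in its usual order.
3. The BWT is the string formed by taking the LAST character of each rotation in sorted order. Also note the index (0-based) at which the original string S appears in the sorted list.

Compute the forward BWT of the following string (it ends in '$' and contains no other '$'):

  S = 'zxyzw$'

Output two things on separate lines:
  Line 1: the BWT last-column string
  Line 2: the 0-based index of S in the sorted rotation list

All 6 rotations (rotation i = S[i:]+S[:i]):
  rot[0] = zxyzw$
  rot[1] = xyzw$z
  rot[2] = yzw$zx
  rot[3] = zw$zxy
  rot[4] = w$zxyz
  rot[5] = $zxyzw
Sorted (with $ < everything):
  sorted[0] = $zxyzw  (last char: 'w')
  sorted[1] = w$zxyz  (last char: 'z')
  sorted[2] = xyzw$z  (last char: 'z')
  sorted[3] = yzw$zx  (last char: 'x')
  sorted[4] = zw$zxy  (last char: 'y')
  sorted[5] = zxyzw$  (last char: '$')
Last column: wzzxy$
Original string S is at sorted index 5

Answer: wzzxy$
5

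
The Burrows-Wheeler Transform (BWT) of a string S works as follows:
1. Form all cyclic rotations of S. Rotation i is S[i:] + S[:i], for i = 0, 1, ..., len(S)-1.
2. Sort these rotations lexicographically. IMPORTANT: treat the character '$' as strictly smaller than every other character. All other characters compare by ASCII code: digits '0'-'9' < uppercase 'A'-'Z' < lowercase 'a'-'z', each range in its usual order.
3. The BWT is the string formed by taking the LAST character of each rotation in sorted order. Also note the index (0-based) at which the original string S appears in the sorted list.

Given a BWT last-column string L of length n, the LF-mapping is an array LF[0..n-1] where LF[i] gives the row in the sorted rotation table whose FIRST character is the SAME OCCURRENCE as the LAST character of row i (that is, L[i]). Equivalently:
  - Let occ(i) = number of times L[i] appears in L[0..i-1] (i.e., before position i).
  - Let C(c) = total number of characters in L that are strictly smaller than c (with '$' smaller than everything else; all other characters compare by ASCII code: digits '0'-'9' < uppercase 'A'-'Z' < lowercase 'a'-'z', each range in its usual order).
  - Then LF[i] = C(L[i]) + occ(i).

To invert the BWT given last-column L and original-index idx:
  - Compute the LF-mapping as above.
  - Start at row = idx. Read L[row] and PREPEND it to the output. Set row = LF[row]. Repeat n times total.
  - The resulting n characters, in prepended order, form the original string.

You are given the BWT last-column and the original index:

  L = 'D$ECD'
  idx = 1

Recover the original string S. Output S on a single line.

Answer: CDED$

Derivation:
LF mapping: 2 0 4 1 3
Walk LF starting at row 1, prepending L[row]:
  step 1: row=1, L[1]='$', prepend. Next row=LF[1]=0
  step 2: row=0, L[0]='D', prepend. Next row=LF[0]=2
  step 3: row=2, L[2]='E', prepend. Next row=LF[2]=4
  step 4: row=4, L[4]='D', prepend. Next row=LF[4]=3
  step 5: row=3, L[3]='C', prepend. Next row=LF[3]=1
Reversed output: CDED$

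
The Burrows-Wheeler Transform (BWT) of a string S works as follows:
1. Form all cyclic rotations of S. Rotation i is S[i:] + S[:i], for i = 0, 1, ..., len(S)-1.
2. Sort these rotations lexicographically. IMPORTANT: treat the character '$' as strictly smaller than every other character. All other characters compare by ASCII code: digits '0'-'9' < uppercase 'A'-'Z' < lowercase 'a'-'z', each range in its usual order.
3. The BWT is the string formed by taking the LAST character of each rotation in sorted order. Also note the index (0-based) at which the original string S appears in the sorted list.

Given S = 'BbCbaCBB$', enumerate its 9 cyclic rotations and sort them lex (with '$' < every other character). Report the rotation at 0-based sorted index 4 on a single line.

All 9 rotations (rotation i = S[i:]+S[:i]):
  rot[0] = BbCbaCBB$
  rot[1] = bCbaCBB$B
  rot[2] = CbaCBB$Bb
  rot[3] = baCBB$BbC
  rot[4] = aCBB$BbCb
  rot[5] = CBB$BbCba
  rot[6] = BB$BbCbaC
  rot[7] = B$BbCbaCB
  rot[8] = $BbCbaCBB
Sorted (with $ < everything):
  sorted[0] = $BbCbaCBB
  sorted[1] = B$BbCbaCB
  sorted[2] = BB$BbCbaC
  sorted[3] = BbCbaCBB$
  sorted[4] = CBB$BbCba
  sorted[5] = CbaCBB$Bb
  sorted[6] = aCBB$BbCb
  sorted[7] = bCbaCBB$B
  sorted[8] = baCBB$BbC
sorted[4] = CBB$BbCba

Answer: CBB$BbCba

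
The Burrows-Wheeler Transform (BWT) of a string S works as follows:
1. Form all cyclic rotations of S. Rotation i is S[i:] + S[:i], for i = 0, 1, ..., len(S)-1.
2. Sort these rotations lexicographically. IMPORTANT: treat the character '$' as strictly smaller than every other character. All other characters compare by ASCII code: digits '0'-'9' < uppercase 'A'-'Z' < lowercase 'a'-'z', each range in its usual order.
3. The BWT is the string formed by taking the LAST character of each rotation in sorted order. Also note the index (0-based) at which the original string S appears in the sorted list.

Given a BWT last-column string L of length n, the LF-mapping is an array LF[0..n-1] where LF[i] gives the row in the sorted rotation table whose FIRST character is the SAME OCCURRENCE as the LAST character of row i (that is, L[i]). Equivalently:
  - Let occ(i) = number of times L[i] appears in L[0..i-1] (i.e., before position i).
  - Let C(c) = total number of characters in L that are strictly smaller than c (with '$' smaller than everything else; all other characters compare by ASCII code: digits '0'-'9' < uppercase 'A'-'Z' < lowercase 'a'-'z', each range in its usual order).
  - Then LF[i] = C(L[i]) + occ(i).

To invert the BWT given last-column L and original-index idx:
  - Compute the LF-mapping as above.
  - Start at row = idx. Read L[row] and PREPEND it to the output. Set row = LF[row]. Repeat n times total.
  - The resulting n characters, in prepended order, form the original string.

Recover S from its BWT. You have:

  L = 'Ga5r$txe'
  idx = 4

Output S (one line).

LF mapping: 2 3 1 5 0 6 7 4
Walk LF starting at row 4, prepending L[row]:
  step 1: row=4, L[4]='$', prepend. Next row=LF[4]=0
  step 2: row=0, L[0]='G', prepend. Next row=LF[0]=2
  step 3: row=2, L[2]='5', prepend. Next row=LF[2]=1
  step 4: row=1, L[1]='a', prepend. Next row=LF[1]=3
  step 5: row=3, L[3]='r', prepend. Next row=LF[3]=5
  step 6: row=5, L[5]='t', prepend. Next row=LF[5]=6
  step 7: row=6, L[6]='x', prepend. Next row=LF[6]=7
  step 8: row=7, L[7]='e', prepend. Next row=LF[7]=4
Reversed output: extra5G$

Answer: extra5G$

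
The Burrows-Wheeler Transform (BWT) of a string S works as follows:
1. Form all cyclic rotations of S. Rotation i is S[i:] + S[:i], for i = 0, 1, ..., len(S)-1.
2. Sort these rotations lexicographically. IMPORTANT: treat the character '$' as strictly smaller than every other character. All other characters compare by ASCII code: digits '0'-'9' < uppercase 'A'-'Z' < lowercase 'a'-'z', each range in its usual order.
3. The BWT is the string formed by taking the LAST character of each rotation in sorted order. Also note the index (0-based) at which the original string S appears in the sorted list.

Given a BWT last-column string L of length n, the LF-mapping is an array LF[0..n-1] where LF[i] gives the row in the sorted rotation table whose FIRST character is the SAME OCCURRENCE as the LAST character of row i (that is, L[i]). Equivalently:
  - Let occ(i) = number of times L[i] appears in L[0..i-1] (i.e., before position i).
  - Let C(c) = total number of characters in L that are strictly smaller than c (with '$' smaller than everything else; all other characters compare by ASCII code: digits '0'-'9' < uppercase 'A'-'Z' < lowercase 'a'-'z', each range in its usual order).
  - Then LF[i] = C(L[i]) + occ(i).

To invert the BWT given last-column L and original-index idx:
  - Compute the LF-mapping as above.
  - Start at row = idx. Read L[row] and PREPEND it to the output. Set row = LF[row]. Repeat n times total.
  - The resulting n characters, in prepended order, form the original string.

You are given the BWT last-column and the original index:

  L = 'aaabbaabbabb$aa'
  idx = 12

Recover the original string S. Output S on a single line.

Answer: babbabbaaabaaa$

Derivation:
LF mapping: 1 2 3 9 10 4 5 11 12 6 13 14 0 7 8
Walk LF starting at row 12, prepending L[row]:
  step 1: row=12, L[12]='$', prepend. Next row=LF[12]=0
  step 2: row=0, L[0]='a', prepend. Next row=LF[0]=1
  step 3: row=1, L[1]='a', prepend. Next row=LF[1]=2
  step 4: row=2, L[2]='a', prepend. Next row=LF[2]=3
  step 5: row=3, L[3]='b', prepend. Next row=LF[3]=9
  step 6: row=9, L[9]='a', prepend. Next row=LF[9]=6
  step 7: row=6, L[6]='a', prepend. Next row=LF[6]=5
  step 8: row=5, L[5]='a', prepend. Next row=LF[5]=4
  step 9: row=4, L[4]='b', prepend. Next row=LF[4]=10
  step 10: row=10, L[10]='b', prepend. Next row=LF[10]=13
  step 11: row=13, L[13]='a', prepend. Next row=LF[13]=7
  step 12: row=7, L[7]='b', prepend. Next row=LF[7]=11
  step 13: row=11, L[11]='b', prepend. Next row=LF[11]=14
  step 14: row=14, L[14]='a', prepend. Next row=LF[14]=8
  step 15: row=8, L[8]='b', prepend. Next row=LF[8]=12
Reversed output: babbabbaaabaaa$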